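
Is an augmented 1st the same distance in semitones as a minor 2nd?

Yes

Both span 1 semitone: an augmented unison and a minor second are the same chromatic distance.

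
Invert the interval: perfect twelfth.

perfect 4th

First reduce the compound perfect twelfth to its simple form, a perfect fifth.
Interval numbers invert to sum to nine: 5 + 4 = 9, so a fifth inverts to a fourth.
The quality also flips — perfect stays perfect — giving a perfect fourth.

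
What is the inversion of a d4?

Inverted interval numbers add to nine, so a fourth pairs with a fifth (4 + 5 = 9).
And diminished becomes augmented under inversion, so we get an augmented fifth.

A5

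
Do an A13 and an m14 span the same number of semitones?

Yes

An augmented thirteenth spans 22 semitones, and a minor fourteenth also spans 22 semitones — they're enharmonic.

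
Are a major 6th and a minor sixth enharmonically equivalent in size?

9 semitones (major sixth) vs 8 semitones (minor sixth): not equal.

No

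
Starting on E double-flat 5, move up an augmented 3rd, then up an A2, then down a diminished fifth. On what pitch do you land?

D double-sharp 5

Up an augmented third from Ebb5: G5 (5 semitones up).
An augmented second up from G5 is A#5.
Down a diminished fifth from A#5: D##5 (6 semitones down).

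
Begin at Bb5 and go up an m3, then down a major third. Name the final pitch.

A minor third up from Bb5 is Db6.
Db6 down a major third → Bbb5 (4 semitones).

Bbb5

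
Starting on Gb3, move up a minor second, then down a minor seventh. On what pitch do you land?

Up a minor second from Gb3: Abb3 (1 semitone up).
Abb3 down a minor seventh → Bbb2 (10 semitones).

Bbb2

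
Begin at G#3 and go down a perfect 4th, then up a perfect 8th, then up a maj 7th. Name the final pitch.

C##5

Down a perfect fourth from G#3: D#3 (5 semitones down).
Up a perfect octave from D#3: D#4 (12 semitones up).
D#4 up a major seventh → C##5 (11 semitones).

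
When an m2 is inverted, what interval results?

The rule of nine gives the new number: 9 − 2 = 7, so a second becomes a seventh.
And minor becomes major under inversion, so we get a major seventh.

major 7th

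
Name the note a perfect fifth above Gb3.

Db4

The fifth takes the letter from G up to D.
Moving 7 semitones up from Gb3 (the size of a perfect fifth) reaches Db4.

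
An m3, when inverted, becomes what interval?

Inverted interval numbers add to nine, so a third pairs with a sixth (3 + 6 = 9).
And minor becomes major under inversion, so we get a major sixth.

major sixth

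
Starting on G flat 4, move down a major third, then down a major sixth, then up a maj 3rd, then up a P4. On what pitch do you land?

E double-flat 4

Gb4 down a major third → Ebb4 (4 semitones).
Down a major sixth from Ebb4: Gbb3 (9 semitones down).
Gbb3 up a major third → Bbb3 (4 semitones).
Up a perfect fourth from Bbb3: Ebb4 (5 semitones up).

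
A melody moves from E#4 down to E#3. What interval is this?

Descending from E#4 to E#3 is the same interval as ascending E#3 to E#4.
E to E is the same letter name, plus an octave: an octave.
Counting semitones, E#3→E#4 is 12, which is the perfect octave.

perfect 8th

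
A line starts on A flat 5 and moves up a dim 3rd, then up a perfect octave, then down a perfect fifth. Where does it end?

A diminished third up from Ab5 is Cbb6.
A perfect octave up from Cbb6 is Cbb7.
Cbb7 down a perfect fifth → Fbb6 (7 semitones).

F double-flat 6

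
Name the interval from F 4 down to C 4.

Descending from F4 to C4 is the same interval as ascending C4 to F4.
C to F spans four letter names (C-D-E-F), so the interval is some kind of fourth.
The perfect fourth spans 5 semitones, and C4 to F4 is exactly 5 semitones — so this is a perfect fourth.

perfect fourth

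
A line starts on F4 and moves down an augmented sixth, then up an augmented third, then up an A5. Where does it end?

G#4

Down an augmented sixth from F4: Abb3 (10 semitones down).
Abb3 up an augmented third → C4 (5 semitones).
C4 up an augmented fifth → G#4 (8 semitones).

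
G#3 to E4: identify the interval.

G to E spans six letter names (G-A-B-C-D-E) — that makes it a sixth of some quality.
At 8 semitones, G#3→E4 falls one short of a major sixth: minor.

m6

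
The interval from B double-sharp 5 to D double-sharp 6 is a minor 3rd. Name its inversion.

Interval numbers invert to sum to nine: 3 + 6 = 9, so a third inverts to a sixth.
Quality inverts too: minor becomes major. That makes the inversion a major sixth.

major 6th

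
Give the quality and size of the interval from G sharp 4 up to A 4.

G to A spans two letter names (G-A), so the interval is some kind of second.
At 1 semitone, G#4→A4 falls one short of a major second: minor.

m2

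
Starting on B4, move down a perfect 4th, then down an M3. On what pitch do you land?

D4

A perfect fourth down from B4 is F#4.
Down a major third from F#4: D4 (4 semitones down).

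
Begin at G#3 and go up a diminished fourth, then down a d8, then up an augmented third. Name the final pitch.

E##3

A diminished fourth up from G#3 is C4.
A diminished octave down from C4 is C#3.
Up an augmented third from C#3: E##3 (5 semitones up).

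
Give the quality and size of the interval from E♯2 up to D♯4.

E to D spans seven letter names (E-F-G-A-B-C-D), plus an octave — that makes it a fourteenth of some quality.
A major fourteenth would be 23 semitones, but E#2 to D#4 is 22 — one semitone narrower, making it a minor fourteenth.
(Equivalently, a compound minor seventh: a minor seventh plus an octave.)

minor fourteenth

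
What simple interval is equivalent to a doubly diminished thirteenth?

Subtracting seven from the interval number removes an octave: 13 − 7 = 6.
Quality carries through unchanged, so the simple form is a doubly diminished sixth.

doubly diminished 6th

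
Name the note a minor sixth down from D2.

Six letter names down from D: F.
A minor sixth spans 8 semitones, so from D2 the target pitch is F#1.

F#1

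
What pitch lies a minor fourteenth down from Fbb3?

Gbb1

Counting seven letter names plus an octave down from F lands on G.
A minor fourteenth spans 22 semitones, so from Fbb3 the target pitch is Gbb1.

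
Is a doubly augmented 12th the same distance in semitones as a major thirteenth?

Yes

Both span 21 semitones: a doubly augmented twelfth and a major thirteenth are the same chromatic distance.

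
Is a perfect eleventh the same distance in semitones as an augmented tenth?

A perfect eleventh = 17 semitones = an augmented tenth; enharmonically equal.

Yes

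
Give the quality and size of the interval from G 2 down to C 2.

perfect fifth

Descending from G2 to C2 is the same interval as ascending C2 to G2.
C to G spans five letter names (C-D-E-F-G) — that makes it a fifth of some quality.
C2 to G2 is 7 semitones, matching the perfect fifth exactly, so the quality is perfect.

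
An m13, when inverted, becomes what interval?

major third

First reduce the compound minor thirteenth to its simple form, a minor sixth.
Inverted interval numbers add to nine, so a sixth pairs with a third (6 + 3 = 9).
The quality also flips — minor becomes major — giving a major third.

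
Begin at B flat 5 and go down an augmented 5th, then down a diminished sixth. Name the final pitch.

Bb5 down an augmented fifth → Ebb5 (8 semitones).
A diminished sixth down from Ebb5 is G4.

G 4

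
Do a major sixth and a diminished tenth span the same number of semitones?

No

A major sixth is 9 semitones but a diminished tenth is 14 semitones — different sizes.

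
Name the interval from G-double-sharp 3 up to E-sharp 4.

G to E spans six letter names (G-A-B-C-D-E), so the interval is some kind of sixth.
A major sixth would be 9 semitones, but G##3 to E#4 is 8 — one semitone narrower, making it a minor sixth.

minor sixth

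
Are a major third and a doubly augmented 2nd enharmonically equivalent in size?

Yes

A major third = 4 semitones = a doubly augmented second; enharmonically equal.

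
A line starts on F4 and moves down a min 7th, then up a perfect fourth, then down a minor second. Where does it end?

A minor seventh down from F4 is G3.
Up a perfect fourth from G3: C4 (5 semitones up).
A minor second down from C4 is B3.

B3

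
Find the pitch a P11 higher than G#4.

C#6

Counting four letter names plus an octave up from G lands on C.
A perfect eleventh is 17 semitones; 17 semitones up from G#4 gives C#6.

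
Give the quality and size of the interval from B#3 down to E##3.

Descending from B#3 to E##3 is the same interval as ascending E##3 to B#3.
E to B spans five letter names (E-F-G-A-B): a fifth.
E##3 to B#3 spans 6 semitones — one semitone narrower than the perfect fifth (7) — giving a diminished fifth.

d5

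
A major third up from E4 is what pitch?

G#4

Counting three letter names up from E lands on G.
A major third is 4 semitones; 4 semitones up from E4 gives G#4.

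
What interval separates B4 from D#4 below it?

minor sixth

Descending from B4 to D#4 is the same interval as ascending D#4 to B4.
D to B spans six letter names (D-E-F-G-A-B) — that makes it a sixth of some quality.
A major sixth would be 9 semitones, but D#4 to B4 is 8 — one semitone narrower, making it a minor sixth.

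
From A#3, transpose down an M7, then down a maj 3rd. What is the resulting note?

G2

Down a major seventh from A#3: B2 (11 semitones down).
Down a major third from B2: G2 (4 semitones down).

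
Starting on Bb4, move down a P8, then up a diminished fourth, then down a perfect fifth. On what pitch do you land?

Bb4 down a perfect octave → Bb3 (12 semitones).
Bb3 up a diminished fourth → Ebb4 (4 semitones).
Ebb4 down a perfect fifth → Abb3 (7 semitones).

Abb3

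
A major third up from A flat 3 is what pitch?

Three letter names up from A: C.
A major third is 4 semitones; 4 semitones up from Ab3 gives C4.

C 4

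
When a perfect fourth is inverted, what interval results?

perfect 5th

Interval numbers invert to sum to nine: 4 + 5 = 9, so a fourth inverts to a fifth.
Quality inverts too: perfect stays perfect. That makes the inversion a perfect fifth.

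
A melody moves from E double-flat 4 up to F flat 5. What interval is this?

major ninth

E to F spans two letter names (E-F), plus an octave: a ninth.
The major ninth spans 14 semitones, and Ebb4 to Fb5 is exactly 14 semitones — so this is a major ninth.
(Equivalently, a compound major second: a major second plus an octave.)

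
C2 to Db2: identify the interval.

minor second

C to D spans two letter names (C-D) — that makes it a second of some quality.
C2 to Db2 is 1 semitone, a half step short of the major second (2), so this is minor.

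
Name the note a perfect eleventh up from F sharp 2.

B 3

Counting four letter names plus an octave up from F lands on B.
A perfect eleventh spans 17 semitones, so from F#2 the target pitch is B3.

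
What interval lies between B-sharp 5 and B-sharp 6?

B to B is the same letter name, plus an octave: an octave.
B#5 to B#6 is 12 semitones, matching the perfect octave exactly, so the quality is perfect.

P8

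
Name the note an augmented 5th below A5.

Five letter names down from A: D.
Moving 8 semitones down from A5 (the size of an augmented fifth) reaches Db5.

Db5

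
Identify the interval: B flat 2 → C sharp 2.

d7

Descending from Bb2 to C#2 is the same interval as ascending C#2 to Bb2.
C to B spans seven letter names (C-D-E-F-G-A-B), so the interval is some kind of seventh.
The major seventh is 11 semitones; here we have 9, two semitones narrower: diminished.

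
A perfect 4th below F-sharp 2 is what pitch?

C-sharp 2

The fourth takes the letter from F down to C.
A perfect fourth spans 5 semitones, so from F#2 the target pitch is C#2.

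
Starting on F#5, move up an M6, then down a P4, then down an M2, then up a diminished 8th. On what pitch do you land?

F#5 up a major sixth → D#6 (9 semitones).
Down a perfect fourth from D#6: A#5 (5 semitones down).
A#5 down a major second → G#5 (2 semitones).
G#5 up a diminished octave → G6 (11 semitones).

G6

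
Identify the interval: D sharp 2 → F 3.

diminished tenth

D to F spans three letter names (D-E-F), plus an octave, so the interval is some kind of tenth.
D#2 to F3 spans 14 semitones — two semitones narrower than the major tenth (16) — giving a diminished tenth.
(Equivalently, a compound diminished third: a diminished third plus an octave.)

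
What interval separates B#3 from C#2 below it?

M14

Descending from B#3 to C#2 is the same interval as ascending C#2 to B#3.
C to B spans seven letter names (C-D-E-F-G-A-B), plus an octave: a fourteenth.
The major fourteenth spans 23 semitones, and C#2 to B#3 is exactly 23 semitones — so this is a major fourteenth.
(Equivalently, a compound major seventh: a major seventh plus an octave.)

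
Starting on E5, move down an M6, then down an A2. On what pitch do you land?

E5 down a major sixth → G4 (9 semitones).
G4 down an augmented second → Fb4 (3 semitones).

Fb4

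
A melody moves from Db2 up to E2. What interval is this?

augmented second

D to E spans two letter names (D-E), so the interval is some kind of second.
A major second would be 2 semitones; Db2 to E2 is 3, one semitone wider, so the interval is augmented.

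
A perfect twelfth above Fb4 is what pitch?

Cb6

The twelfth's letter: F up five letter names plus an octave → C.
A perfect twelfth is 19 semitones; 19 semitones up from Fb4 gives Cb6.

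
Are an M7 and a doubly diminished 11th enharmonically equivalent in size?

A major seventh is 11 semitones but a doubly diminished eleventh is 15 semitones — different sizes.

No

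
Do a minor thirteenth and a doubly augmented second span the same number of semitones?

A minor thirteenth spans 20 semitones; a doubly augmented second spans 4 semitones. They differ by 16.

No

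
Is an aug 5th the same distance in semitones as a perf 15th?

8 semitones (augmented fifth) vs 24 semitones (perfect fifteenth): not equal.

No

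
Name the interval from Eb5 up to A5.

augmented 4th

E to A spans four letter names (E-F-G-A): a fourth.
Eb5 to A5 spans 6 semitones — one semitone wider than the perfect fourth (5) — giving an augmented fourth.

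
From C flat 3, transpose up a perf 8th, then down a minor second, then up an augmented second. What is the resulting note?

C sharp 4

A perfect octave up from Cb3 is Cb4.
A minor second down from Cb4 is Bb3.
Up an augmented second from Bb3: C#4 (3 semitones up).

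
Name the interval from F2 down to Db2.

Descending from F2 to Db2 is the same interval as ascending Db2 to F2.
D to F spans three letter names (D-E-F), so the interval is some kind of third.
Db2 to F2 is 4 semitones, matching the major third exactly, so the quality is major.

major 3rd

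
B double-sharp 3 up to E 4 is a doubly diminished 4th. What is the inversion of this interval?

The rule of nine gives the new number: 9 − 4 = 5, so a fourth becomes a fifth.
The quality also flips — doubly diminished becomes doubly augmented — giving a doubly augmented fifth.

doubly augmented 5th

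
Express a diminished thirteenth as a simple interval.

diminished 6th

Each octave removed subtracts seven from the number: 13 − 7 = 6.
Quality carries through unchanged, so the simple form is a diminished sixth.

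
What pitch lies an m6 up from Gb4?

The sixth takes the letter from G up to E.
Moving 8 semitones up from Gb4 (the size of a minor sixth) reaches Ebb5.

Ebb5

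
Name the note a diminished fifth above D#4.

A4

Five letter names up from D: A.
A diminished fifth is 6 semitones; 6 semitones up from D#4 gives A4.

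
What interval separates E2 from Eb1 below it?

A8

Descending from E2 to Eb1 is the same interval as ascending Eb1 to E2.
E to E is the same letter name, plus an octave: an octave.
The perfect octave is 12 semitones; here we have 13, one semitone wider: augmented.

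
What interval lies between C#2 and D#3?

major 9th

C to D spans two letter names (C-D), plus an octave — that makes it a ninth of some quality.
Counting semitones, C#2→D#3 is 14, which is the major ninth.
(Equivalently, a compound major second: a major second plus an octave.)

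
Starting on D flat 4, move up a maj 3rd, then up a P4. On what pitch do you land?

B flat 4

A major third up from Db4 is F4.
A perfect fourth up from F4 is Bb4.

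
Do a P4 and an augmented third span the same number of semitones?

Yes

A perfect fourth spans 5 semitones, and an augmented third also spans 5 semitones — they're enharmonic.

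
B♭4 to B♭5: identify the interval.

B to B is the same letter name, plus an octave, so the interval is some kind of octave.
The perfect octave spans 12 semitones, and Bb4 to Bb5 is exactly 12 semitones — so this is a perfect octave.

perfect 8th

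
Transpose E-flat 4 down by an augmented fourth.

The fourth takes the letter from E down to B.
An augmented fourth spans 6 semitones, so from Eb4 the target pitch is Bbb3.

B-double-flat 3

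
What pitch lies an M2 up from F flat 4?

G flat 4

Two letter names up from F: G.
A major second is 2 semitones; 2 semitones up from Fb4 gives Gb4.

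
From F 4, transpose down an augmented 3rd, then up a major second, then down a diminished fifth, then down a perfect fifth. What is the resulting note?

Down an augmented third from F4: Dbb4 (5 semitones down).
A major second up from Dbb4 is Ebb4.
A diminished fifth down from Ebb4 is Ab3.
A perfect fifth down from Ab3 is Db3.

D flat 3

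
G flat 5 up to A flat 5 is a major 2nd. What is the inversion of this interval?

minor 7th

Interval numbers invert to sum to nine: 2 + 7 = 9, so a second inverts to a seventh.
And major becomes minor under inversion, so we get a minor seventh.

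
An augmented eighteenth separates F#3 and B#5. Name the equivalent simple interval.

Each octave removed subtracts seven from the number: 18 − 14 = 4.
So an augmented eighteenth is 2 octaves plus an augmented fourth. The quality is unchanged.

augmented 4th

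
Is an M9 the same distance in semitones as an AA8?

A major ninth = 14 semitones = a doubly augmented octave; enharmonically equal.

Yes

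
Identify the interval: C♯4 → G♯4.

perfect fifth

C to G spans five letter names (C-D-E-F-G): a fifth.
C#4 to G#4 is 7 semitones, matching the perfect fifth exactly, so the quality is perfect.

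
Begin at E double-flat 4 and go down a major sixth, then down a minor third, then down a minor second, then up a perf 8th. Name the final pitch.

D flat 4

Down a major sixth from Ebb4: Gbb3 (9 semitones down).
Gbb3 down a minor third → Ebb3 (3 semitones).
A minor second down from Ebb3 is Db3.
A perfect octave up from Db3 is Db4.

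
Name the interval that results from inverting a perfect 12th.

First reduce the compound perfect twelfth to its simple form, a perfect fifth.
Inverted interval numbers add to nine, so a fifth pairs with a fourth (5 + 4 = 9).
Quality inverts too: perfect stays perfect. That makes the inversion a perfect fourth.

P4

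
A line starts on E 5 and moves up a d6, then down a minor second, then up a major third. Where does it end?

D 6

A diminished sixth up from E5 is Cb6.
Cb6 down a minor second → Bb5 (1 semitone).
A major third up from Bb5 is D6.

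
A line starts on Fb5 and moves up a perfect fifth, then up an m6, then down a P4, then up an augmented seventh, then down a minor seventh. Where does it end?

E6

A perfect fifth up from Fb5 is Cb6.
A minor sixth up from Cb6 is Abb6.
Abb6 down a perfect fourth → Ebb6 (5 semitones).
Up an augmented seventh from Ebb6: D7 (12 semitones up).
Down a minor seventh from D7: E6 (10 semitones down).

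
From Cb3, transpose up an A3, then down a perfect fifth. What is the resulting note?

An augmented third up from Cb3 is E3.
Down a perfect fifth from E3: A2 (7 semitones down).

A2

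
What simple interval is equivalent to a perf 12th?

perfect fifth

Subtracting seven from the interval number removes an octave: 12 − 7 = 5.
That makes a perfect twelfth a compound perfect fifth — an octave plus a perfect fifth.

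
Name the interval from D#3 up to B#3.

M6

D to B spans six letter names (D-E-F-G-A-B): a sixth.
Counting semitones, D#3→B#3 is 9, which is the major sixth.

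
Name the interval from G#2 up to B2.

minor third

G to B spans three letter names (G-A-B): a third.
At 3 semitones, G#2→B2 falls one short of a major third: minor.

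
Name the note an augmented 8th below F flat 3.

The letter stays F (same as the start), shifted an octave down.
An augmented octave is 13 semitones; 13 semitones down from Fb3 gives Fbb2.

F double-flat 2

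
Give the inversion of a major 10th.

minor 6th

First reduce the compound major tenth to its simple form, a major third.
Inverted interval numbers add to nine, so a third pairs with a sixth (3 + 6 = 9).
And major becomes minor under inversion, so we get a minor sixth.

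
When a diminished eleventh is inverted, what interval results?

augmented 5th

First reduce the compound diminished eleventh to its simple form, a diminished fourth.
Interval numbers invert to sum to nine: 4 + 5 = 9, so a fourth inverts to a fifth.
And diminished becomes augmented under inversion, so we get an augmented fifth.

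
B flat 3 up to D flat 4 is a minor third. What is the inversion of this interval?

major 6th

The rule of nine gives the new number: 9 − 3 = 6, so a third becomes a sixth.
And minor becomes major under inversion, so we get a major sixth.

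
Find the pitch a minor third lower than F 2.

D 2

Counting three letter names down from F lands on D.
Moving 3 semitones down from F2 (the size of a minor third) reaches D2.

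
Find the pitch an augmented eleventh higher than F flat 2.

Four letters up from F (plus an octave) reaches B.
An augmented eleventh is 18 semitones; 18 semitones up from Fb2 gives Bb3.

B flat 3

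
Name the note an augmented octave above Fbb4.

The letter stays F (same as the start), shifted an octave up.
Moving 13 semitones up from Fbb4 (the size of an augmented octave) reaches Fb5.

Fb5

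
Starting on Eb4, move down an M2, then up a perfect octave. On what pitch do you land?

Db5

Down a major second from Eb4: Db4 (2 semitones down).
Up a perfect octave from Db4: Db5 (12 semitones up).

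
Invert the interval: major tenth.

m6

First reduce the compound major tenth to its simple form, a major third.
The rule of nine gives the new number: 9 − 3 = 6, so a third becomes a sixth.
And major becomes minor under inversion, so we get a minor sixth.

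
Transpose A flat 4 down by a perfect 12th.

The twelfth's letter: A down five letter names plus an octave → D.
A perfect twelfth spans 19 semitones, so from Ab4 the target pitch is Db3.

D flat 3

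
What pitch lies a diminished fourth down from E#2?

B##1

The fourth takes the letter from E down to B.
A diminished fourth spans 4 semitones, so from E#2 the target pitch is B##1.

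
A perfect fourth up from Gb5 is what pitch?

The fourth takes the letter from G up to C.
A perfect fourth spans 5 semitones, so from Gb5 the target pitch is Cb6.

Cb6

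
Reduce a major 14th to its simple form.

major seventh

Each octave removed subtracts seven from the number: 14 − 7 = 7.
Quality carries through unchanged, so the simple form is a major seventh.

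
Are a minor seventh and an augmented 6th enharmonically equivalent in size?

A minor seventh spans 10 semitones, and an augmented sixth also spans 10 semitones — they're enharmonic.

Yes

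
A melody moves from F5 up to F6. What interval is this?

perfect 8th

F to F is the same letter name, plus an octave: an octave.
The perfect octave spans 12 semitones, and F5 to F6 is exactly 12 semitones — so this is a perfect octave.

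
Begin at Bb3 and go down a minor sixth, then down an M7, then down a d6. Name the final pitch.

A minor sixth down from Bb3 is D3.
D3 down a major seventh → Eb2 (11 semitones).
A diminished sixth down from Eb2 is G#1.

G#1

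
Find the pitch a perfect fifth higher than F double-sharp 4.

C double-sharp 5

Counting five letter names up from F lands on C.
A perfect fifth spans 7 semitones, so from F##4 the target pitch is C##5.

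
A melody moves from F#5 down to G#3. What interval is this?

minor fourteenth

Descending from F#5 to G#3 is the same interval as ascending G#3 to F#5.
G to F spans seven letter names (G-A-B-C-D-E-F), plus an octave, so the interval is some kind of fourteenth.
G#3 to F#5 is 22 semitones, a half step short of the major fourteenth (23), so this is minor.
(Equivalently, a compound minor seventh: a minor seventh plus an octave.)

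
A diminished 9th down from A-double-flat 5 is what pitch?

The ninth's letter: A down two letter names plus an octave → G.
A diminished ninth spans 12 semitones, so from Abb5 the target pitch is G4.

G 4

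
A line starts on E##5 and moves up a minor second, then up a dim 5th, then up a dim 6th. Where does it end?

E##5 up a minor second → F##5 (1 semitone).
F##5 up a diminished fifth → C#6 (6 semitones).
A diminished sixth up from C#6 is Ab6.

Ab6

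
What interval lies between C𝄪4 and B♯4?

m7

C to B spans seven letter names (C-D-E-F-G-A-B): a seventh.
C##4 to B#4 is 10 semitones, a half step short of the major seventh (11), so this is minor.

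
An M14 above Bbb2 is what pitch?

Counting seven letter names plus an octave up from B lands on A.
A major fourteenth is 23 semitones; 23 semitones up from Bbb2 gives Ab4.

Ab4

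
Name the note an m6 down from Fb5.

Ab4

Counting six letter names down from F lands on A.
Moving 8 semitones down from Fb5 (the size of a minor sixth) reaches Ab4.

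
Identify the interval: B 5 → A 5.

Descending from B5 to A5 is the same interval as ascending A5 to B5.
A to B spans two letter names (A-B) — that makes it a second of some quality.
Counting semitones, A5→B5 is 2, which is the major second.

major second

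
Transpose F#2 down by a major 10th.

D1

Counting three letter names plus an octave down from F lands on D.
A major tenth spans 16 semitones, so from F#2 the target pitch is D1.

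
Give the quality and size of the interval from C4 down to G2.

perfect 11th

Descending from C4 to G2 is the same interval as ascending G2 to C4.
G to C spans four letter names (G-A-B-C), plus an octave: an eleventh.
G2 to C4 is 17 semitones, matching the perfect eleventh exactly, so the quality is perfect.
(Equivalently, a compound perfect fourth: a perfect fourth plus an octave.)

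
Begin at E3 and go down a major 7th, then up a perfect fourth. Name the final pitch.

Bb2

Down a major seventh from E3: F2 (11 semitones down).
Up a perfect fourth from F2: Bb2 (5 semitones up).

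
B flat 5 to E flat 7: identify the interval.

B to E spans four letter names (B-C-D-E), plus an octave — that makes it an eleventh of some quality.
Counting semitones, Bb5→Eb7 is 17, which is the perfect eleventh.
(Equivalently, a compound perfect fourth: a perfect fourth plus an octave.)

perfect eleventh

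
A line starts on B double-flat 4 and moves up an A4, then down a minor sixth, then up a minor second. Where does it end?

Bbb4 up an augmented fourth → Eb5 (6 semitones).
Down a minor sixth from Eb5: G4 (8 semitones down).
G4 up a minor second → Ab4 (1 semitone).

A flat 4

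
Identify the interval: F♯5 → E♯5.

Descending from F#5 to E#5 is the same interval as ascending E#5 to F#5.
E to F spans two letter names (E-F), so the interval is some kind of second.
E#5 to F#5 is 1 semitone, a half step short of the major second (2), so this is minor.

minor second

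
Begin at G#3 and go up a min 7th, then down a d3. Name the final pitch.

A minor seventh up from G#3 is F#4.
Down a diminished third from F#4: D##4 (2 semitones down).

D##4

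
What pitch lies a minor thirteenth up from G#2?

E4

The thirteenth's letter: G up six letter names plus an octave → E.
A minor thirteenth is 20 semitones; 20 semitones up from G#2 gives E4.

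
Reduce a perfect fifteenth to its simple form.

perfect 8th

Subtracting seven from the interval number removes an octave: 15 − 7 = 8.
That makes a perfect fifteenth a compound perfect octave — an octave plus a perfect octave.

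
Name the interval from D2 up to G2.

perfect fourth

D to G spans four letter names (D-E-F-G): a fourth.
The perfect fourth spans 5 semitones, and D2 to G2 is exactly 5 semitones — so this is a perfect fourth.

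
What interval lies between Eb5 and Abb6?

E to A spans four letter names (E-F-G-A), plus an octave: an eleventh.
A perfect eleventh would be 17 semitones; Eb5 to Abb6 is 16, one semitone narrower, so the interval is diminished.
(Equivalently, a compound diminished fourth: a diminished fourth plus an octave.)

diminished eleventh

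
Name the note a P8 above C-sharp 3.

For an octave the letter name doesn't change: still C, an octave up.
Moving 12 semitones up from C#3 (the size of a perfect octave) reaches C#4.

C-sharp 4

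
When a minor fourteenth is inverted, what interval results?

First reduce the compound minor fourteenth to its simple form, a minor seventh.
The rule of nine gives the new number: 9 − 7 = 2, so a seventh becomes a second.
The quality also flips — minor becomes major — giving a major second.

major 2nd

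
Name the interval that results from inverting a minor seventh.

The rule of nine gives the new number: 9 − 7 = 2, so a seventh becomes a second.
Quality inverts too: minor becomes major. That makes the inversion a major second.

major second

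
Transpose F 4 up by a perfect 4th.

B flat 4

The fourth takes the letter from F up to B.
Moving 5 semitones up from F4 (the size of a perfect fourth) reaches Bb4.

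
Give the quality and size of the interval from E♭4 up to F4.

E to F spans two letter names (E-F): a second.
The major second spans 2 semitones, and Eb4 to F4 is exactly 2 semitones — so this is a major second.

major second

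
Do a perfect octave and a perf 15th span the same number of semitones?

12 semitones (perfect octave) vs 24 semitones (perfect fifteenth): not equal.

No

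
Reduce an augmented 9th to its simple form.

augmented second

Take out an octave (7 from the number): 9 − 7 = 2.
Quality carries through unchanged, so the simple form is an augmented second.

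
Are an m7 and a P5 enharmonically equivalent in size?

No

A minor seventh spans 10 semitones; a perfect fifth spans 7 semitones. They differ by 3.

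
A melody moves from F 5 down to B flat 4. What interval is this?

perfect 5th

Descending from F5 to Bb4 is the same interval as ascending Bb4 to F5.
B to F spans five letter names (B-C-D-E-F) — that makes it a fifth of some quality.
Counting semitones, Bb4→F5 is 7, which is the perfect fifth.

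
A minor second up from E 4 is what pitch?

F 4

Counting two letter names up from E lands on F.
A minor second spans 1 semitone, so from E4 the target pitch is F4.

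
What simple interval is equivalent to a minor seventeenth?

Subtracting seven from the interval number removes an octave: 17 − 14 = 3.
So a minor seventeenth is 2 octaves plus a minor third. The quality is unchanged.

minor third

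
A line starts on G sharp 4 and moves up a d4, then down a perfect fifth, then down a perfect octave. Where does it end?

F 3

G#4 up a diminished fourth → C5 (4 semitones).
Down a perfect fifth from C5: F4 (7 semitones down).
Down a perfect octave from F4: F3 (12 semitones down).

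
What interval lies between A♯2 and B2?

A to B spans two letter names (A-B) — that makes it a second of some quality.
At 1 semitone, A#2→B2 falls one short of a major second: minor.

minor second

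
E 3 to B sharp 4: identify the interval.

E to B spans five letter names (E-F-G-A-B), plus an octave: a twelfth.
The perfect twelfth is 19 semitones; here we have 20, one semitone wider: augmented.
(Equivalently, a compound augmented fifth: an augmented fifth plus an octave.)

augmented twelfth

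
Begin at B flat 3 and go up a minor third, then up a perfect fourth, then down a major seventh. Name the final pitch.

A double-flat 3

Up a minor third from Bb3: Db4 (3 semitones up).
A perfect fourth up from Db4 is Gb4.
Gb4 down a major seventh → Abb3 (11 semitones).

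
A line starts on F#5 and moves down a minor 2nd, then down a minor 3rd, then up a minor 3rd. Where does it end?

E#5

A minor second down from F#5 is E#5.
A minor third down from E#5 is C##5.
A minor third up from C##5 is E#5.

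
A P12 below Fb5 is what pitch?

Five letters down from F (plus an octave) reaches B.
A perfect twelfth spans 19 semitones, so from Fb5 the target pitch is Bbb3.

Bbb3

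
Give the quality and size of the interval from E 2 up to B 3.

E to B spans five letter names (E-F-G-A-B), plus an octave — that makes it a twelfth of some quality.
The perfect twelfth spans 19 semitones, and E2 to B3 is exactly 19 semitones — so this is a perfect twelfth.
(Equivalently, a compound perfect fifth: a perfect fifth plus an octave.)

P12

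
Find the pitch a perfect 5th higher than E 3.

Counting five letter names up from E lands on B.
A perfect fifth is 7 semitones; 7 semitones up from E3 gives B3.

B 3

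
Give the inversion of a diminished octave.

augmented 1st

The rule of nine gives the new number: 9 − 8 = 1, so an octave becomes a unison.
The quality also flips — diminished becomes augmented — giving an augmented unison.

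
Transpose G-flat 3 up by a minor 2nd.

A-double-flat 3

The second takes the letter from G up to A.
A minor second spans 1 semitone, so from Gb3 the target pitch is Abb3.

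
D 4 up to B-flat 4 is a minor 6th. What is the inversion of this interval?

Interval numbers invert to sum to nine: 6 + 3 = 9, so a sixth inverts to a third.
Quality inverts too: minor becomes major. That makes the inversion a major third.

major 3rd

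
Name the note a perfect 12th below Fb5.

The twelfth's letter: F down five letter names plus an octave → B.
A perfect twelfth spans 19 semitones, so from Fb5 the target pitch is Bbb3.

Bbb3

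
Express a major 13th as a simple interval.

Take out an octave (7 from the number): 13 − 7 = 6.
So a major thirteenth is an octave plus a major sixth. The quality is unchanged.

major sixth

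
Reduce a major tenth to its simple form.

Subtracting seven from the interval number removes an octave: 10 − 7 = 3.
So a major tenth is an octave plus a major third. The quality is unchanged.

major third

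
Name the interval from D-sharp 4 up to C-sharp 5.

D to C spans seven letter names (D-E-F-G-A-B-C) — that makes it a seventh of some quality.
D#4 to C#5 is 10 semitones, a half step short of the major seventh (11), so this is minor.

m7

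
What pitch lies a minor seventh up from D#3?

C#4

The seventh takes the letter from D up to C.
A minor seventh is 10 semitones; 10 semitones up from D#3 gives C#4.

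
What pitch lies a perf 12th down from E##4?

A##2

The twelfth's letter: E down five letter names plus an octave → A.
A perfect twelfth is 19 semitones; 19 semitones down from E##4 gives A##2.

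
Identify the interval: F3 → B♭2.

Descending from F3 to Bb2 is the same interval as ascending Bb2 to F3.
B to F spans five letter names (B-C-D-E-F): a fifth.
The perfect fifth spans 7 semitones, and Bb2 to F3 is exactly 7 semitones — so this is a perfect fifth.

P5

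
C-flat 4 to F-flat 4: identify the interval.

C to F spans four letter names (C-D-E-F) — that makes it a fourth of some quality.
Counting semitones, Cb4→Fb4 is 5, which is the perfect fourth.

perfect fourth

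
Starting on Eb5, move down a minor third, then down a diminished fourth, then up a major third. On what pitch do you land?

B#4

Eb5 down a minor third → C5 (3 semitones).
A diminished fourth down from C5 is G#4.
G#4 up a major third → B#4 (4 semitones).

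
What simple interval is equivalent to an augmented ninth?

Subtracting seven from the interval number removes an octave: 9 − 7 = 2.
Quality carries through unchanged, so the simple form is an augmented second.

A2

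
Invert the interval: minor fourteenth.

major second

First reduce the compound minor fourteenth to its simple form, a minor seventh.
Inverted interval numbers add to nine, so a seventh pairs with a second (7 + 2 = 9).
The quality also flips — minor becomes major — giving a major second.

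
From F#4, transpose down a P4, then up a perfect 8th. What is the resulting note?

C#5

A perfect fourth down from F#4 is C#4.
A perfect octave up from C#4 is C#5.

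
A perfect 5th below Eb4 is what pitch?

The fifth takes the letter from E down to A.
A perfect fifth is 7 semitones; 7 semitones down from Eb4 gives Ab3.

Ab3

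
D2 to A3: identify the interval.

perfect 12th

D to A spans five letter names (D-E-F-G-A), plus an octave — that makes it a twelfth of some quality.
The perfect twelfth spans 19 semitones, and D2 to A3 is exactly 19 semitones — so this is a perfect twelfth.
(Equivalently, a compound perfect fifth: a perfect fifth plus an octave.)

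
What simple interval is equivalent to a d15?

Each octave removed subtracts seven from the number: 15 − 7 = 8.
Quality carries through unchanged, so the simple form is a diminished octave.

diminished 8th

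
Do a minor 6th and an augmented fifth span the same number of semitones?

A minor sixth = 8 semitones = an augmented fifth; enharmonically equal.

Yes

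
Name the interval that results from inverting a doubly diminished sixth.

Inverted interval numbers add to nine, so a sixth pairs with a third (6 + 3 = 9).
Quality inverts too: doubly diminished becomes doubly augmented. That makes the inversion a doubly augmented third.

doubly augmented 3rd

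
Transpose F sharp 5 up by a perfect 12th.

C sharp 7

The twelfth's letter: F up five letter names plus an octave → C.
A perfect twelfth is 19 semitones; 19 semitones up from F#5 gives C#7.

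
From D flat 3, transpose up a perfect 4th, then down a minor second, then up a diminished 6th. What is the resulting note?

D double-flat 4

Db3 up a perfect fourth → Gb3 (5 semitones).
Down a minor second from Gb3: F3 (1 semitone down).
F3 up a diminished sixth → Dbb4 (7 semitones).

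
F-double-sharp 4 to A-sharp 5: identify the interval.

F to A spans three letter names (F-G-A), plus an octave — that makes it a tenth of some quality.
A major tenth would be 16 semitones, but F##4 to A#5 is 15 — one semitone narrower, making it a minor tenth.
(Equivalently, a compound minor third: a minor third plus an octave.)

minor 10th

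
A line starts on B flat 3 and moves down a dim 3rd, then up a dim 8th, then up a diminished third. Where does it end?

B double-flat 4

Bb3 down a diminished third → G#3 (2 semitones).
Up a diminished octave from G#3: G4 (11 semitones up).
G4 up a diminished third → Bbb4 (2 semitones).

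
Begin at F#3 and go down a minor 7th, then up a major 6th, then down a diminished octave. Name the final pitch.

Down a minor seventh from F#3: G#2 (10 semitones down).
G#2 up a major sixth → E#3 (9 semitones).
E#3 down a diminished octave → E##2 (11 semitones).

E##2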